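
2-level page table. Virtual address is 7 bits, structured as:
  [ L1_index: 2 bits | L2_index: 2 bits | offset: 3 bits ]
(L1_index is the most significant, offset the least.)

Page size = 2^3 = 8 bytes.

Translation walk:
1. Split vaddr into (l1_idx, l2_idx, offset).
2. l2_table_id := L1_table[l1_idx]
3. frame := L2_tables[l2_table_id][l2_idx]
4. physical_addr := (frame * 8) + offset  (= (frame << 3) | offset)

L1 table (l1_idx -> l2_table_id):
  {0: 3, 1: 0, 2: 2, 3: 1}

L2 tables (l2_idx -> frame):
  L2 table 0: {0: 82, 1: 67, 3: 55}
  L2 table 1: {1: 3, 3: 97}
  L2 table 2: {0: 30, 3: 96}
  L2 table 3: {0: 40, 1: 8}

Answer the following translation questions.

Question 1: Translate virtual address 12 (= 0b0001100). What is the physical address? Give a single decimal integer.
vaddr = 12 = 0b0001100
Split: l1_idx=0, l2_idx=1, offset=4
L1[0] = 3
L2[3][1] = 8
paddr = 8 * 8 + 4 = 68

Answer: 68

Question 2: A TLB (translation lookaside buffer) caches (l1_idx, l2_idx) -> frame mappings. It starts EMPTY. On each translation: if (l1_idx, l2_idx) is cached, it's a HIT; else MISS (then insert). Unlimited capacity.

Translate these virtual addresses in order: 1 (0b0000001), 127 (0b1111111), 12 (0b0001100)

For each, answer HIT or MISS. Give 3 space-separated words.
vaddr=1: (0,0) not in TLB -> MISS, insert
vaddr=127: (3,3) not in TLB -> MISS, insert
vaddr=12: (0,1) not in TLB -> MISS, insert

Answer: MISS MISS MISS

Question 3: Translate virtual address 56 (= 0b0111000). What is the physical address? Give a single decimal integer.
vaddr = 56 = 0b0111000
Split: l1_idx=1, l2_idx=3, offset=0
L1[1] = 0
L2[0][3] = 55
paddr = 55 * 8 + 0 = 440

Answer: 440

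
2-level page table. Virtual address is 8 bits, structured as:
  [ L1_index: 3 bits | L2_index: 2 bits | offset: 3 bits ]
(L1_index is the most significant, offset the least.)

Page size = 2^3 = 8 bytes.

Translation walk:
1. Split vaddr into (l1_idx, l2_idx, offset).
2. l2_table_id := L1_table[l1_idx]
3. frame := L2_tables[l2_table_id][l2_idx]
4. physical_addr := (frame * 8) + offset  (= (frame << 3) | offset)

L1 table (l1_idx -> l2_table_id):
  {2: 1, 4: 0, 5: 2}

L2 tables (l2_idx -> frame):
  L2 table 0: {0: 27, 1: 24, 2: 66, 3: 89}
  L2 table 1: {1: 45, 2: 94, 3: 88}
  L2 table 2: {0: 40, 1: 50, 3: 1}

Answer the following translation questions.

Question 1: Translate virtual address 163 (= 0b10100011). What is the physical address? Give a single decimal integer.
vaddr = 163 = 0b10100011
Split: l1_idx=5, l2_idx=0, offset=3
L1[5] = 2
L2[2][0] = 40
paddr = 40 * 8 + 3 = 323

Answer: 323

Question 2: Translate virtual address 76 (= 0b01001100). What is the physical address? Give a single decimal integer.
Answer: 364

Derivation:
vaddr = 76 = 0b01001100
Split: l1_idx=2, l2_idx=1, offset=4
L1[2] = 1
L2[1][1] = 45
paddr = 45 * 8 + 4 = 364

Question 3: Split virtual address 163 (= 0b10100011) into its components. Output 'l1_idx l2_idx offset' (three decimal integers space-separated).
Answer: 5 0 3

Derivation:
vaddr = 163 = 0b10100011
  top 3 bits -> l1_idx = 5
  next 2 bits -> l2_idx = 0
  bottom 3 bits -> offset = 3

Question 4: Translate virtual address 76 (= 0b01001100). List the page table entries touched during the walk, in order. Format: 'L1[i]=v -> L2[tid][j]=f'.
Answer: L1[2]=1 -> L2[1][1]=45

Derivation:
vaddr = 76 = 0b01001100
Split: l1_idx=2, l2_idx=1, offset=4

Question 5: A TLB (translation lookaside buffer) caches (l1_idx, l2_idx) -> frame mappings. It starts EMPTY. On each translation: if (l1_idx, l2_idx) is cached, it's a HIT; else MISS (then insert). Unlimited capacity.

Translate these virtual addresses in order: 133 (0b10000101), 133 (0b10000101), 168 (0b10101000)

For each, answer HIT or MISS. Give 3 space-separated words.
vaddr=133: (4,0) not in TLB -> MISS, insert
vaddr=133: (4,0) in TLB -> HIT
vaddr=168: (5,1) not in TLB -> MISS, insert

Answer: MISS HIT MISS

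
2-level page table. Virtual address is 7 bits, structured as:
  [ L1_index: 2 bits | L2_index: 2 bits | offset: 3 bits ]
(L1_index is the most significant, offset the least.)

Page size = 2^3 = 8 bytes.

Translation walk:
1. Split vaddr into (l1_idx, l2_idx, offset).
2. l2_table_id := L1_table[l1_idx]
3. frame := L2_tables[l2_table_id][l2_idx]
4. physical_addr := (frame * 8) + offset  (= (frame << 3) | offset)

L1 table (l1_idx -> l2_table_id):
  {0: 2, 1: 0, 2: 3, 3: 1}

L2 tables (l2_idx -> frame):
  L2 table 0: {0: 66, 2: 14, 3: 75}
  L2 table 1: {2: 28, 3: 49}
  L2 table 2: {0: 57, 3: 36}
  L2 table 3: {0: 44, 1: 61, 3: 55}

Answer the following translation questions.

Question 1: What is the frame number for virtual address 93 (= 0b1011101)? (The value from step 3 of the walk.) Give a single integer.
Answer: 55

Derivation:
vaddr = 93: l1_idx=2, l2_idx=3
L1[2] = 3; L2[3][3] = 55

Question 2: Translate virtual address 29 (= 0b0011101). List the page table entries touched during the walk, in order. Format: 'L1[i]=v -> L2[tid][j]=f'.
Answer: L1[0]=2 -> L2[2][3]=36

Derivation:
vaddr = 29 = 0b0011101
Split: l1_idx=0, l2_idx=3, offset=5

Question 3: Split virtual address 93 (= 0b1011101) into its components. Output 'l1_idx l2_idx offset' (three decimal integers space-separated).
Answer: 2 3 5

Derivation:
vaddr = 93 = 0b1011101
  top 2 bits -> l1_idx = 2
  next 2 bits -> l2_idx = 3
  bottom 3 bits -> offset = 5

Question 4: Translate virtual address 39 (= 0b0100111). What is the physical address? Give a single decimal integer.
vaddr = 39 = 0b0100111
Split: l1_idx=1, l2_idx=0, offset=7
L1[1] = 0
L2[0][0] = 66
paddr = 66 * 8 + 7 = 535

Answer: 535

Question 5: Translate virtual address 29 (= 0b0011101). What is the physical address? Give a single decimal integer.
vaddr = 29 = 0b0011101
Split: l1_idx=0, l2_idx=3, offset=5
L1[0] = 2
L2[2][3] = 36
paddr = 36 * 8 + 5 = 293

Answer: 293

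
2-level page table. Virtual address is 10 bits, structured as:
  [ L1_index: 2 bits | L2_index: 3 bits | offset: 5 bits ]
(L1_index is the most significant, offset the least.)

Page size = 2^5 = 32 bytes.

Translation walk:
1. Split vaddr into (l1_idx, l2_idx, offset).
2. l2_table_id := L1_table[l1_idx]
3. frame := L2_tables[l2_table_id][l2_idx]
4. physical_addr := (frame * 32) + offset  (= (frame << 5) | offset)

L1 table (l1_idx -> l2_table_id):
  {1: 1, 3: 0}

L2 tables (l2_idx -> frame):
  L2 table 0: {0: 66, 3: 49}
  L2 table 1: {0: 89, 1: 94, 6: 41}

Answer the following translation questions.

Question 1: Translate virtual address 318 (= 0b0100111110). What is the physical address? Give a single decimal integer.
vaddr = 318 = 0b0100111110
Split: l1_idx=1, l2_idx=1, offset=30
L1[1] = 1
L2[1][1] = 94
paddr = 94 * 32 + 30 = 3038

Answer: 3038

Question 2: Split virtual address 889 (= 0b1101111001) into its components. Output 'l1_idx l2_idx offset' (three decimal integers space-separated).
vaddr = 889 = 0b1101111001
  top 2 bits -> l1_idx = 3
  next 3 bits -> l2_idx = 3
  bottom 5 bits -> offset = 25

Answer: 3 3 25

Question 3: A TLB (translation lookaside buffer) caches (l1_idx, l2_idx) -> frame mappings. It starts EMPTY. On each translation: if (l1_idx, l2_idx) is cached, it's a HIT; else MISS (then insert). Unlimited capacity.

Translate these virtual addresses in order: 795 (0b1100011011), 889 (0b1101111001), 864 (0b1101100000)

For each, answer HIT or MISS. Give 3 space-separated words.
vaddr=795: (3,0) not in TLB -> MISS, insert
vaddr=889: (3,3) not in TLB -> MISS, insert
vaddr=864: (3,3) in TLB -> HIT

Answer: MISS MISS HIT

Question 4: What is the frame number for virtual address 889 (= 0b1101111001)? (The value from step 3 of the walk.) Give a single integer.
Answer: 49

Derivation:
vaddr = 889: l1_idx=3, l2_idx=3
L1[3] = 0; L2[0][3] = 49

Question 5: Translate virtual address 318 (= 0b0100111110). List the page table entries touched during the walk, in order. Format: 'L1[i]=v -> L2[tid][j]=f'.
vaddr = 318 = 0b0100111110
Split: l1_idx=1, l2_idx=1, offset=30

Answer: L1[1]=1 -> L2[1][1]=94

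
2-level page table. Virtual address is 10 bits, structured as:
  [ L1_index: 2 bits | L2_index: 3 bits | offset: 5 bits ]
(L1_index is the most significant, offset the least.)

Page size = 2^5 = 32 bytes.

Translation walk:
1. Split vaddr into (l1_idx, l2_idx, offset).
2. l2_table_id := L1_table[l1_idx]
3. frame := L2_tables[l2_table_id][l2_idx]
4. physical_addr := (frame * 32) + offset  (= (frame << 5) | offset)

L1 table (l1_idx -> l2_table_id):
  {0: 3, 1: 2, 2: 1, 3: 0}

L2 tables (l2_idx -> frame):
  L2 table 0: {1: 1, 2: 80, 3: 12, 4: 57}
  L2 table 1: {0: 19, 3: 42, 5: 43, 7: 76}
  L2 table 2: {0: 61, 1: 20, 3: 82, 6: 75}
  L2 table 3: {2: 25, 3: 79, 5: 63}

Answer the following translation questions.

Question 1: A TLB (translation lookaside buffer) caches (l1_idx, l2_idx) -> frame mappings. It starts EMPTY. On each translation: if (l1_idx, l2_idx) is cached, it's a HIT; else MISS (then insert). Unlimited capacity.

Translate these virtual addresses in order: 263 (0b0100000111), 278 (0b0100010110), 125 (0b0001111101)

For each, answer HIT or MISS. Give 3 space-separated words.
Answer: MISS HIT MISS

Derivation:
vaddr=263: (1,0) not in TLB -> MISS, insert
vaddr=278: (1,0) in TLB -> HIT
vaddr=125: (0,3) not in TLB -> MISS, insert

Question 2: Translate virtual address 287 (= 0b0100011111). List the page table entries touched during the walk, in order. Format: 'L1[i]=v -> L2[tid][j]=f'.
Answer: L1[1]=2 -> L2[2][0]=61

Derivation:
vaddr = 287 = 0b0100011111
Split: l1_idx=1, l2_idx=0, offset=31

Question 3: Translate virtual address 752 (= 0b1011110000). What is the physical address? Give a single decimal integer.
Answer: 2448

Derivation:
vaddr = 752 = 0b1011110000
Split: l1_idx=2, l2_idx=7, offset=16
L1[2] = 1
L2[1][7] = 76
paddr = 76 * 32 + 16 = 2448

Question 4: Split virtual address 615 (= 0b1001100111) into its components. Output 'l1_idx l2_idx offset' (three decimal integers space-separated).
Answer: 2 3 7

Derivation:
vaddr = 615 = 0b1001100111
  top 2 bits -> l1_idx = 2
  next 3 bits -> l2_idx = 3
  bottom 5 bits -> offset = 7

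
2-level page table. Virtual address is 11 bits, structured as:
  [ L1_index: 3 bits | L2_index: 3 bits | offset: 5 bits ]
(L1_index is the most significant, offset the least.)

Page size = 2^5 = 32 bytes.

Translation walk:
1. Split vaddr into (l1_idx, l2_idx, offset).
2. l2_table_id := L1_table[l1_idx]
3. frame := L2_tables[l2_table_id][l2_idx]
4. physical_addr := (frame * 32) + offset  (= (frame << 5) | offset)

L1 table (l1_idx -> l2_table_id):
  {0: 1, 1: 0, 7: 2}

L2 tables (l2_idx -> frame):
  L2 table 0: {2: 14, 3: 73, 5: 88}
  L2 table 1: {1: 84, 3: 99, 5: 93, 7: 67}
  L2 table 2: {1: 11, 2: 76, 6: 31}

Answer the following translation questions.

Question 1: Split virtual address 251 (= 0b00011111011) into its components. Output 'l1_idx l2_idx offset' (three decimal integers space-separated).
vaddr = 251 = 0b00011111011
  top 3 bits -> l1_idx = 0
  next 3 bits -> l2_idx = 7
  bottom 5 bits -> offset = 27

Answer: 0 7 27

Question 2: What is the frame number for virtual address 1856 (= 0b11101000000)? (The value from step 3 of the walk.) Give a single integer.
vaddr = 1856: l1_idx=7, l2_idx=2
L1[7] = 2; L2[2][2] = 76

Answer: 76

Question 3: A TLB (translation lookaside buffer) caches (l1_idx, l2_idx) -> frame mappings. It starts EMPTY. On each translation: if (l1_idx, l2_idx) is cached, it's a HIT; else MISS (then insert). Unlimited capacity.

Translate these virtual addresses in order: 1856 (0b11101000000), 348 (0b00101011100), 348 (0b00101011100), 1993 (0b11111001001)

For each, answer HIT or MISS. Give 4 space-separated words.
vaddr=1856: (7,2) not in TLB -> MISS, insert
vaddr=348: (1,2) not in TLB -> MISS, insert
vaddr=348: (1,2) in TLB -> HIT
vaddr=1993: (7,6) not in TLB -> MISS, insert

Answer: MISS MISS HIT MISS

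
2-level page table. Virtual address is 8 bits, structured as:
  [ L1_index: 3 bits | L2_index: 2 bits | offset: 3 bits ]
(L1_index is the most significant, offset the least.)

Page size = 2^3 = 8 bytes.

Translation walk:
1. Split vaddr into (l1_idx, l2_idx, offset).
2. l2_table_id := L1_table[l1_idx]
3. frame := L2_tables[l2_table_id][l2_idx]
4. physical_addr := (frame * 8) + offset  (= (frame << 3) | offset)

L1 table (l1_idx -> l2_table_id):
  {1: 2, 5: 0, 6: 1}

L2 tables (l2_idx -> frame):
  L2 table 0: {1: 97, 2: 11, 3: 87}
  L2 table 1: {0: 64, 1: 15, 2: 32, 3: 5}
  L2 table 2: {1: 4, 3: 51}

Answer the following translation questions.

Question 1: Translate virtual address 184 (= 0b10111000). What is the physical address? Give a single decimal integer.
vaddr = 184 = 0b10111000
Split: l1_idx=5, l2_idx=3, offset=0
L1[5] = 0
L2[0][3] = 87
paddr = 87 * 8 + 0 = 696

Answer: 696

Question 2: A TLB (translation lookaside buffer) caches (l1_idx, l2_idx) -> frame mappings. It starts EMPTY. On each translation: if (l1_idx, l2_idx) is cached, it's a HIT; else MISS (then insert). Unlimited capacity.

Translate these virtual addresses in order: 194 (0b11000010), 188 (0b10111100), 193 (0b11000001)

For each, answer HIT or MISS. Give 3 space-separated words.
Answer: MISS MISS HIT

Derivation:
vaddr=194: (6,0) not in TLB -> MISS, insert
vaddr=188: (5,3) not in TLB -> MISS, insert
vaddr=193: (6,0) in TLB -> HIT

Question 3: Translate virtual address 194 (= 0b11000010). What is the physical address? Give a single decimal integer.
Answer: 514

Derivation:
vaddr = 194 = 0b11000010
Split: l1_idx=6, l2_idx=0, offset=2
L1[6] = 1
L2[1][0] = 64
paddr = 64 * 8 + 2 = 514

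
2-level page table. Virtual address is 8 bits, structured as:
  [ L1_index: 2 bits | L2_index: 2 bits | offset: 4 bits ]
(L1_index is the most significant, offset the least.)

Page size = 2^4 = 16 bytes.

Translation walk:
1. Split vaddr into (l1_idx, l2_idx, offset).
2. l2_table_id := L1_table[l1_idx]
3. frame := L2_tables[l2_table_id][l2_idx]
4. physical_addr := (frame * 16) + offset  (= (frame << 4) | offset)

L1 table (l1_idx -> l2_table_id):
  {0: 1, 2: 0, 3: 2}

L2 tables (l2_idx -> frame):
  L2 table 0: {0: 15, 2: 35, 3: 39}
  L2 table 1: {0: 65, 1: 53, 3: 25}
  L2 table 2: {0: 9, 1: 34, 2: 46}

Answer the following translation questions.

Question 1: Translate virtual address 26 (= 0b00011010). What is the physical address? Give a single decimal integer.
vaddr = 26 = 0b00011010
Split: l1_idx=0, l2_idx=1, offset=10
L1[0] = 1
L2[1][1] = 53
paddr = 53 * 16 + 10 = 858

Answer: 858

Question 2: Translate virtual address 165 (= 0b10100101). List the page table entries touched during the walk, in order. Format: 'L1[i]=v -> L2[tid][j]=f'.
Answer: L1[2]=0 -> L2[0][2]=35

Derivation:
vaddr = 165 = 0b10100101
Split: l1_idx=2, l2_idx=2, offset=5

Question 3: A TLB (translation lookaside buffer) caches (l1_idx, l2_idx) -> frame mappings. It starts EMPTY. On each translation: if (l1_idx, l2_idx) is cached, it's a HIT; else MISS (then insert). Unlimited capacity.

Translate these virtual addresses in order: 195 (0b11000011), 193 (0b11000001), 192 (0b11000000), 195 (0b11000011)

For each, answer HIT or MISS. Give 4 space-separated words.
Answer: MISS HIT HIT HIT

Derivation:
vaddr=195: (3,0) not in TLB -> MISS, insert
vaddr=193: (3,0) in TLB -> HIT
vaddr=192: (3,0) in TLB -> HIT
vaddr=195: (3,0) in TLB -> HIT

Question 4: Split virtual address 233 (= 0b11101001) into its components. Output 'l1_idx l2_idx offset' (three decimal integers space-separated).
Answer: 3 2 9

Derivation:
vaddr = 233 = 0b11101001
  top 2 bits -> l1_idx = 3
  next 2 bits -> l2_idx = 2
  bottom 4 bits -> offset = 9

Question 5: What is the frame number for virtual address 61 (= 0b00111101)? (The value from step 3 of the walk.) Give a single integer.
Answer: 25

Derivation:
vaddr = 61: l1_idx=0, l2_idx=3
L1[0] = 1; L2[1][3] = 25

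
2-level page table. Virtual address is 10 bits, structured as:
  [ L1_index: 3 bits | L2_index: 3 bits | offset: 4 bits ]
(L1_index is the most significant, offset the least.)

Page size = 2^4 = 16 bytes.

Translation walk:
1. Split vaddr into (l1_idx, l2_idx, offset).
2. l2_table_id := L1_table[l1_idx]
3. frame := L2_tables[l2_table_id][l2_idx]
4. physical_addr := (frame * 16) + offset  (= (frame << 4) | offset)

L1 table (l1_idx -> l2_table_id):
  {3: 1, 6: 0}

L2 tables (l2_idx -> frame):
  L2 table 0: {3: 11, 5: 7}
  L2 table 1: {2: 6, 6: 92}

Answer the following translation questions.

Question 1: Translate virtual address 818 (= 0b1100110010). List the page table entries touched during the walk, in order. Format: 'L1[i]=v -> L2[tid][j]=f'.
Answer: L1[6]=0 -> L2[0][3]=11

Derivation:
vaddr = 818 = 0b1100110010
Split: l1_idx=6, l2_idx=3, offset=2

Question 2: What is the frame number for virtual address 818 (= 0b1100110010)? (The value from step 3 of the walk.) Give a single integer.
vaddr = 818: l1_idx=6, l2_idx=3
L1[6] = 0; L2[0][3] = 11

Answer: 11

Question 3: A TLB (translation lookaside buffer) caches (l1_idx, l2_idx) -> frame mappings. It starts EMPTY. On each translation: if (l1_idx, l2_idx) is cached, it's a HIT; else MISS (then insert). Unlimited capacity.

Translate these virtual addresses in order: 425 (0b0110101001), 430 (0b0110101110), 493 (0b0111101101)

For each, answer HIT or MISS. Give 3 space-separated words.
Answer: MISS HIT MISS

Derivation:
vaddr=425: (3,2) not in TLB -> MISS, insert
vaddr=430: (3,2) in TLB -> HIT
vaddr=493: (3,6) not in TLB -> MISS, insert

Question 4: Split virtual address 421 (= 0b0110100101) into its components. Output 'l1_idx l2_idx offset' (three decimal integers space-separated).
Answer: 3 2 5

Derivation:
vaddr = 421 = 0b0110100101
  top 3 bits -> l1_idx = 3
  next 3 bits -> l2_idx = 2
  bottom 4 bits -> offset = 5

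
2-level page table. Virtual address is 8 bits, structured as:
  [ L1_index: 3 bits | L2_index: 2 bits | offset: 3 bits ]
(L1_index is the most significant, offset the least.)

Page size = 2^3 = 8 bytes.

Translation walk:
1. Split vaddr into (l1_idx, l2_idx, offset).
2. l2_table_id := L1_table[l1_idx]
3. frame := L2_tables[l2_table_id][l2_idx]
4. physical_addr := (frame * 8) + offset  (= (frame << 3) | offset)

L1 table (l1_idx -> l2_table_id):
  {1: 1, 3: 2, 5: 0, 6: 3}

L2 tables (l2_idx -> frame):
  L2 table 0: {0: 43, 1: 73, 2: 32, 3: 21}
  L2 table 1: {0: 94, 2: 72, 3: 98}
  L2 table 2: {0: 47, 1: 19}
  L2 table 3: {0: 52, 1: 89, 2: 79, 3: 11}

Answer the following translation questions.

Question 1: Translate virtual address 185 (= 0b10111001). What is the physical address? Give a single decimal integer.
Answer: 169

Derivation:
vaddr = 185 = 0b10111001
Split: l1_idx=5, l2_idx=3, offset=1
L1[5] = 0
L2[0][3] = 21
paddr = 21 * 8 + 1 = 169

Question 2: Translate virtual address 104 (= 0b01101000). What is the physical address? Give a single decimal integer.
vaddr = 104 = 0b01101000
Split: l1_idx=3, l2_idx=1, offset=0
L1[3] = 2
L2[2][1] = 19
paddr = 19 * 8 + 0 = 152

Answer: 152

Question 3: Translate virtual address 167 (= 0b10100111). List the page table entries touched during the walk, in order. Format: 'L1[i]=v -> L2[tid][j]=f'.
vaddr = 167 = 0b10100111
Split: l1_idx=5, l2_idx=0, offset=7

Answer: L1[5]=0 -> L2[0][0]=43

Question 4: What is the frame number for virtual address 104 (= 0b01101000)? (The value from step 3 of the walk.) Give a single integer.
Answer: 19

Derivation:
vaddr = 104: l1_idx=3, l2_idx=1
L1[3] = 2; L2[2][1] = 19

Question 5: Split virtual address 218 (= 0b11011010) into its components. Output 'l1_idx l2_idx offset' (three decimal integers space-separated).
vaddr = 218 = 0b11011010
  top 3 bits -> l1_idx = 6
  next 2 bits -> l2_idx = 3
  bottom 3 bits -> offset = 2

Answer: 6 3 2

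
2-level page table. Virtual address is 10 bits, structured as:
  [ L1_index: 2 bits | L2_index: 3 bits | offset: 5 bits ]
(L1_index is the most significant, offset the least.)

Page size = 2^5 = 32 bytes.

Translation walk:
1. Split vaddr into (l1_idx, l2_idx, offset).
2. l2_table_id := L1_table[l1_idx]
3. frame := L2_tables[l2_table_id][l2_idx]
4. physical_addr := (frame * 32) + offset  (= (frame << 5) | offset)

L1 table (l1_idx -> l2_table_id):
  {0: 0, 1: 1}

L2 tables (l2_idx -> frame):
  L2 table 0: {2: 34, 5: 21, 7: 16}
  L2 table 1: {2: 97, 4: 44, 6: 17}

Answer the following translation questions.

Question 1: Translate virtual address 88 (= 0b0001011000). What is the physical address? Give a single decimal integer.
vaddr = 88 = 0b0001011000
Split: l1_idx=0, l2_idx=2, offset=24
L1[0] = 0
L2[0][2] = 34
paddr = 34 * 32 + 24 = 1112

Answer: 1112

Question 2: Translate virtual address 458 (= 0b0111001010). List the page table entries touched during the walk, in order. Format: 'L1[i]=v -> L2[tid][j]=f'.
vaddr = 458 = 0b0111001010
Split: l1_idx=1, l2_idx=6, offset=10

Answer: L1[1]=1 -> L2[1][6]=17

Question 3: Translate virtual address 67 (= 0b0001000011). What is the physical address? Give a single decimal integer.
vaddr = 67 = 0b0001000011
Split: l1_idx=0, l2_idx=2, offset=3
L1[0] = 0
L2[0][2] = 34
paddr = 34 * 32 + 3 = 1091

Answer: 1091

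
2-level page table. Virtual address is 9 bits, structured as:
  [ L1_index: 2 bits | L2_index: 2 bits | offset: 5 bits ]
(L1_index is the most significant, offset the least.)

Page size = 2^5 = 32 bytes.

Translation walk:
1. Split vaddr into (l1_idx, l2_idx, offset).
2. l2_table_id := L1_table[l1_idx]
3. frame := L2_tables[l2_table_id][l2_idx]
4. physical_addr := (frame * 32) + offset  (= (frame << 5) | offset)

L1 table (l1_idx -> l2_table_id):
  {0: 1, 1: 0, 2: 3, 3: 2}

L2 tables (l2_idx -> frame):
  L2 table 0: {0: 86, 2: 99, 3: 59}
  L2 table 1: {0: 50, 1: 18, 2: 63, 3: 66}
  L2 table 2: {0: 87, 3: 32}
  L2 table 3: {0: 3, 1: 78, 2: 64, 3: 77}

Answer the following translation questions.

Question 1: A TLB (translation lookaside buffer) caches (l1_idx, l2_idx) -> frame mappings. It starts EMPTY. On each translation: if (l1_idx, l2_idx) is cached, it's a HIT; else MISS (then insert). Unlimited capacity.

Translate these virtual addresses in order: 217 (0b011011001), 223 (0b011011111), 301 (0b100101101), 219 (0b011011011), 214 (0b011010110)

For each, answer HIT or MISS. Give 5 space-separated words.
Answer: MISS HIT MISS HIT HIT

Derivation:
vaddr=217: (1,2) not in TLB -> MISS, insert
vaddr=223: (1,2) in TLB -> HIT
vaddr=301: (2,1) not in TLB -> MISS, insert
vaddr=219: (1,2) in TLB -> HIT
vaddr=214: (1,2) in TLB -> HIT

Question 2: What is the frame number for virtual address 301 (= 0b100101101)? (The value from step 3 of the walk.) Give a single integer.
Answer: 78

Derivation:
vaddr = 301: l1_idx=2, l2_idx=1
L1[2] = 3; L2[3][1] = 78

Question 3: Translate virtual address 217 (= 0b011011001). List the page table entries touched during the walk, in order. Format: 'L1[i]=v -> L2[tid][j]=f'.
Answer: L1[1]=0 -> L2[0][2]=99

Derivation:
vaddr = 217 = 0b011011001
Split: l1_idx=1, l2_idx=2, offset=25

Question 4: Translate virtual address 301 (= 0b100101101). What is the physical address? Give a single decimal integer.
vaddr = 301 = 0b100101101
Split: l1_idx=2, l2_idx=1, offset=13
L1[2] = 3
L2[3][1] = 78
paddr = 78 * 32 + 13 = 2509

Answer: 2509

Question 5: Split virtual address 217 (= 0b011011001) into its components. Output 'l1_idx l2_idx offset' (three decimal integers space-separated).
Answer: 1 2 25

Derivation:
vaddr = 217 = 0b011011001
  top 2 bits -> l1_idx = 1
  next 2 bits -> l2_idx = 2
  bottom 5 bits -> offset = 25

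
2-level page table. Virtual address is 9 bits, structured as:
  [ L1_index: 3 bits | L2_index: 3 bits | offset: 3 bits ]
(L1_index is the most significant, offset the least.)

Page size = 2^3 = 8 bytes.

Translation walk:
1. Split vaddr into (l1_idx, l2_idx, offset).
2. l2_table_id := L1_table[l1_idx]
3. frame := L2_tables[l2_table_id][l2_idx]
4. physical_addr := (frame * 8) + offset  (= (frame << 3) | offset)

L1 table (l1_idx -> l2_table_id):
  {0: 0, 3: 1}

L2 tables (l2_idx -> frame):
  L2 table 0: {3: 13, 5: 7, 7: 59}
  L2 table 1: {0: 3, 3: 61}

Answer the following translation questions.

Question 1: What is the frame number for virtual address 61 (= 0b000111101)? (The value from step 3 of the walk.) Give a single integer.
Answer: 59

Derivation:
vaddr = 61: l1_idx=0, l2_idx=7
L1[0] = 0; L2[0][7] = 59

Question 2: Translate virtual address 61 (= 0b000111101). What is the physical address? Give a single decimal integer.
Answer: 477

Derivation:
vaddr = 61 = 0b000111101
Split: l1_idx=0, l2_idx=7, offset=5
L1[0] = 0
L2[0][7] = 59
paddr = 59 * 8 + 5 = 477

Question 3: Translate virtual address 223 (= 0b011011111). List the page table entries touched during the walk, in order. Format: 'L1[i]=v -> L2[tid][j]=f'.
vaddr = 223 = 0b011011111
Split: l1_idx=3, l2_idx=3, offset=7

Answer: L1[3]=1 -> L2[1][3]=61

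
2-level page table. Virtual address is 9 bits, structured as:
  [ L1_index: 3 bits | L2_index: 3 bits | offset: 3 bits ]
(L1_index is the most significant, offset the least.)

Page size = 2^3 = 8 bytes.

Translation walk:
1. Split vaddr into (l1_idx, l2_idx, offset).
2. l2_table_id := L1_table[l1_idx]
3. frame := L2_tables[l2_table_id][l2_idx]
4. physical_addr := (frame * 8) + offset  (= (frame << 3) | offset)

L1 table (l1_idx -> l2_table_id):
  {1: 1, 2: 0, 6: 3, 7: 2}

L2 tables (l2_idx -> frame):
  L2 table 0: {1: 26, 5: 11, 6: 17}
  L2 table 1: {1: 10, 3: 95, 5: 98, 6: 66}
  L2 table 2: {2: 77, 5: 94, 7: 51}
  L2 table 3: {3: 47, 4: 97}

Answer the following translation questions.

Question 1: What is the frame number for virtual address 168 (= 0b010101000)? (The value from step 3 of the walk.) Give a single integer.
Answer: 11

Derivation:
vaddr = 168: l1_idx=2, l2_idx=5
L1[2] = 0; L2[0][5] = 11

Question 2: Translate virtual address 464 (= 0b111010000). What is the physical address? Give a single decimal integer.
Answer: 616

Derivation:
vaddr = 464 = 0b111010000
Split: l1_idx=7, l2_idx=2, offset=0
L1[7] = 2
L2[2][2] = 77
paddr = 77 * 8 + 0 = 616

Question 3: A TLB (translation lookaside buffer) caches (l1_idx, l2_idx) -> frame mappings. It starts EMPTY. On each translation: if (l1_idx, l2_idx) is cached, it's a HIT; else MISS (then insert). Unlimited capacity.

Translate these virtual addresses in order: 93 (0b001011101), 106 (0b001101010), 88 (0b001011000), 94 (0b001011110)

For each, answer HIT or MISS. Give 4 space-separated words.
Answer: MISS MISS HIT HIT

Derivation:
vaddr=93: (1,3) not in TLB -> MISS, insert
vaddr=106: (1,5) not in TLB -> MISS, insert
vaddr=88: (1,3) in TLB -> HIT
vaddr=94: (1,3) in TLB -> HIT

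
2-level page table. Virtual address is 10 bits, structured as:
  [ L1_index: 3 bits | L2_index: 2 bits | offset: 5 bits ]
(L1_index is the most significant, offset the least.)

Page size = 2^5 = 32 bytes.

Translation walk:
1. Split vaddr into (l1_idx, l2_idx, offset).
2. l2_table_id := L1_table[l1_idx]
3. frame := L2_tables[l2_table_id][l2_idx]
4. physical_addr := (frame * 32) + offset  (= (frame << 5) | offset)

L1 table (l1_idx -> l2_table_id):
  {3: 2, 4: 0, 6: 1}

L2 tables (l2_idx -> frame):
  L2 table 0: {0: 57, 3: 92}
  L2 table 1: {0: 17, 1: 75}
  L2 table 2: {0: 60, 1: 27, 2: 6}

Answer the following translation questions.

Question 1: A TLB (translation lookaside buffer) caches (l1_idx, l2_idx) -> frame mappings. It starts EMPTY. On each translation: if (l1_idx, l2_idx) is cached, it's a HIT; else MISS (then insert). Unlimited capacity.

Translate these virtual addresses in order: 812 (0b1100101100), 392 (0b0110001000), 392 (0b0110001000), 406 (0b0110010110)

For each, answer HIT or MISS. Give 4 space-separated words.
vaddr=812: (6,1) not in TLB -> MISS, insert
vaddr=392: (3,0) not in TLB -> MISS, insert
vaddr=392: (3,0) in TLB -> HIT
vaddr=406: (3,0) in TLB -> HIT

Answer: MISS MISS HIT HIT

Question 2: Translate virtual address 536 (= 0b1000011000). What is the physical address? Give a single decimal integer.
Answer: 1848

Derivation:
vaddr = 536 = 0b1000011000
Split: l1_idx=4, l2_idx=0, offset=24
L1[4] = 0
L2[0][0] = 57
paddr = 57 * 32 + 24 = 1848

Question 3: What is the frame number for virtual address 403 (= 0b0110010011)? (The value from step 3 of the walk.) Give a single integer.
Answer: 60

Derivation:
vaddr = 403: l1_idx=3, l2_idx=0
L1[3] = 2; L2[2][0] = 60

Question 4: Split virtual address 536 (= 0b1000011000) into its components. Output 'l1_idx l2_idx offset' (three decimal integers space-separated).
Answer: 4 0 24

Derivation:
vaddr = 536 = 0b1000011000
  top 3 bits -> l1_idx = 4
  next 2 bits -> l2_idx = 0
  bottom 5 bits -> offset = 24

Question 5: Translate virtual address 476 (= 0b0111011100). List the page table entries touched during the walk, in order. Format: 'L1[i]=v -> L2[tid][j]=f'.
vaddr = 476 = 0b0111011100
Split: l1_idx=3, l2_idx=2, offset=28

Answer: L1[3]=2 -> L2[2][2]=6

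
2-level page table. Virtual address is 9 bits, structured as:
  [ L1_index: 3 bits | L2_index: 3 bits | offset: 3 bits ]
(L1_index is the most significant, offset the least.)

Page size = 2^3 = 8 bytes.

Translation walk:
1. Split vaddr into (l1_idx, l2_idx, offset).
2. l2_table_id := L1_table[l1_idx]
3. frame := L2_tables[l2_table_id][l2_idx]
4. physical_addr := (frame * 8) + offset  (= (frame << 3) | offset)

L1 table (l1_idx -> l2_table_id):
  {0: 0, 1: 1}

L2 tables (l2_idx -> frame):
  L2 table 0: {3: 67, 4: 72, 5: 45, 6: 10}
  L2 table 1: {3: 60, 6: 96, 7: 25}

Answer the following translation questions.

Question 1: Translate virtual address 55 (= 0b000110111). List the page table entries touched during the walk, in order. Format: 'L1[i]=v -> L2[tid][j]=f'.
vaddr = 55 = 0b000110111
Split: l1_idx=0, l2_idx=6, offset=7

Answer: L1[0]=0 -> L2[0][6]=10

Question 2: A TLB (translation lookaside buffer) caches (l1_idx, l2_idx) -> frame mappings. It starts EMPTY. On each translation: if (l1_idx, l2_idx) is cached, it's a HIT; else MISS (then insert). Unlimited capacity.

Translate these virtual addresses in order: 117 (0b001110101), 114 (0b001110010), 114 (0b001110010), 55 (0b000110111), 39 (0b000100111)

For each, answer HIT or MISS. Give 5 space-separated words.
Answer: MISS HIT HIT MISS MISS

Derivation:
vaddr=117: (1,6) not in TLB -> MISS, insert
vaddr=114: (1,6) in TLB -> HIT
vaddr=114: (1,6) in TLB -> HIT
vaddr=55: (0,6) not in TLB -> MISS, insert
vaddr=39: (0,4) not in TLB -> MISS, insert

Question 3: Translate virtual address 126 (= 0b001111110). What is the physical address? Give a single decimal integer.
vaddr = 126 = 0b001111110
Split: l1_idx=1, l2_idx=7, offset=6
L1[1] = 1
L2[1][7] = 25
paddr = 25 * 8 + 6 = 206

Answer: 206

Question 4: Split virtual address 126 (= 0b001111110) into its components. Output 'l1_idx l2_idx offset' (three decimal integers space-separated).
vaddr = 126 = 0b001111110
  top 3 bits -> l1_idx = 1
  next 3 bits -> l2_idx = 7
  bottom 3 bits -> offset = 6

Answer: 1 7 6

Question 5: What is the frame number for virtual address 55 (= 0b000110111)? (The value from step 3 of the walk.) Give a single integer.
Answer: 10

Derivation:
vaddr = 55: l1_idx=0, l2_idx=6
L1[0] = 0; L2[0][6] = 10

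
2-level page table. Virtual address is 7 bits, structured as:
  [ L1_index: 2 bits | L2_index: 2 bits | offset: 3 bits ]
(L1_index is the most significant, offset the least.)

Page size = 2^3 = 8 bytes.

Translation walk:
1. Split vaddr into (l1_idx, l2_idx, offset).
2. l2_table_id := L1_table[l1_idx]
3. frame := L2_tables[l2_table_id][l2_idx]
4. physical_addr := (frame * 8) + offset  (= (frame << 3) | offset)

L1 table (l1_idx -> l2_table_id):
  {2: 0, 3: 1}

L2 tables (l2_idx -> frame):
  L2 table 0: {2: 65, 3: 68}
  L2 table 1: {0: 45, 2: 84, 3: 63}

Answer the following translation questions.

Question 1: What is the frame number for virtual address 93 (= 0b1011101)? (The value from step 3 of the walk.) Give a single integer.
vaddr = 93: l1_idx=2, l2_idx=3
L1[2] = 0; L2[0][3] = 68

Answer: 68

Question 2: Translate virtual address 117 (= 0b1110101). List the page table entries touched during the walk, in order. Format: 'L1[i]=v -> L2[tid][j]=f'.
vaddr = 117 = 0b1110101
Split: l1_idx=3, l2_idx=2, offset=5

Answer: L1[3]=1 -> L2[1][2]=84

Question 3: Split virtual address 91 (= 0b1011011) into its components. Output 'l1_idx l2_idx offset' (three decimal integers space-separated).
Answer: 2 3 3

Derivation:
vaddr = 91 = 0b1011011
  top 2 bits -> l1_idx = 2
  next 2 bits -> l2_idx = 3
  bottom 3 bits -> offset = 3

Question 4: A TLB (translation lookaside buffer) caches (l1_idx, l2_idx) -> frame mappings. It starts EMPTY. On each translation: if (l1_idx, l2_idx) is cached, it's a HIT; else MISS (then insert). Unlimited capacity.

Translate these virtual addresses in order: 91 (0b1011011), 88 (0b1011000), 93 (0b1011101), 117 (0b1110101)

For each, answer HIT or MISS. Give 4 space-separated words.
Answer: MISS HIT HIT MISS

Derivation:
vaddr=91: (2,3) not in TLB -> MISS, insert
vaddr=88: (2,3) in TLB -> HIT
vaddr=93: (2,3) in TLB -> HIT
vaddr=117: (3,2) not in TLB -> MISS, insert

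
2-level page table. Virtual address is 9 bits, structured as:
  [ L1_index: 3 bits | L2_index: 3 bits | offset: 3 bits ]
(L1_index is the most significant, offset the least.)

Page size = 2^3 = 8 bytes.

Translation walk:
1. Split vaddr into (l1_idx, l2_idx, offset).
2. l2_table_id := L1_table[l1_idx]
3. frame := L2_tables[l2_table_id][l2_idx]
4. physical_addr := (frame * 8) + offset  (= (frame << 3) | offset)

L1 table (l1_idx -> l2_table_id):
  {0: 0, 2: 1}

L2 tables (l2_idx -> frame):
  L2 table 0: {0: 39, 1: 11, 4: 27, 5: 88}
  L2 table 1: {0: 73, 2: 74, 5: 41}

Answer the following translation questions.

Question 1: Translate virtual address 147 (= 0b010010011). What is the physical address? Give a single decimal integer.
Answer: 595

Derivation:
vaddr = 147 = 0b010010011
Split: l1_idx=2, l2_idx=2, offset=3
L1[2] = 1
L2[1][2] = 74
paddr = 74 * 8 + 3 = 595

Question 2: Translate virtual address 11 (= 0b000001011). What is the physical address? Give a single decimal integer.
Answer: 91

Derivation:
vaddr = 11 = 0b000001011
Split: l1_idx=0, l2_idx=1, offset=3
L1[0] = 0
L2[0][1] = 11
paddr = 11 * 8 + 3 = 91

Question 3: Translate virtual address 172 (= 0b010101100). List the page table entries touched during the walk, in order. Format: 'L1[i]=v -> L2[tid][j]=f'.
Answer: L1[2]=1 -> L2[1][5]=41

Derivation:
vaddr = 172 = 0b010101100
Split: l1_idx=2, l2_idx=5, offset=4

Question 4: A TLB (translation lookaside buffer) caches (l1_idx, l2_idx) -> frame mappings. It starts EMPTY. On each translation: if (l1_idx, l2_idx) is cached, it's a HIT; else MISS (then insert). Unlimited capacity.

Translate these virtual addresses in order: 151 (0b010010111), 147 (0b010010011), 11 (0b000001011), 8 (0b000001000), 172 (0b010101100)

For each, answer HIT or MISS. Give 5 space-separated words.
Answer: MISS HIT MISS HIT MISS

Derivation:
vaddr=151: (2,2) not in TLB -> MISS, insert
vaddr=147: (2,2) in TLB -> HIT
vaddr=11: (0,1) not in TLB -> MISS, insert
vaddr=8: (0,1) in TLB -> HIT
vaddr=172: (2,5) not in TLB -> MISS, insert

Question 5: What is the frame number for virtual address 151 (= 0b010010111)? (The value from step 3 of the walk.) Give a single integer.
vaddr = 151: l1_idx=2, l2_idx=2
L1[2] = 1; L2[1][2] = 74

Answer: 74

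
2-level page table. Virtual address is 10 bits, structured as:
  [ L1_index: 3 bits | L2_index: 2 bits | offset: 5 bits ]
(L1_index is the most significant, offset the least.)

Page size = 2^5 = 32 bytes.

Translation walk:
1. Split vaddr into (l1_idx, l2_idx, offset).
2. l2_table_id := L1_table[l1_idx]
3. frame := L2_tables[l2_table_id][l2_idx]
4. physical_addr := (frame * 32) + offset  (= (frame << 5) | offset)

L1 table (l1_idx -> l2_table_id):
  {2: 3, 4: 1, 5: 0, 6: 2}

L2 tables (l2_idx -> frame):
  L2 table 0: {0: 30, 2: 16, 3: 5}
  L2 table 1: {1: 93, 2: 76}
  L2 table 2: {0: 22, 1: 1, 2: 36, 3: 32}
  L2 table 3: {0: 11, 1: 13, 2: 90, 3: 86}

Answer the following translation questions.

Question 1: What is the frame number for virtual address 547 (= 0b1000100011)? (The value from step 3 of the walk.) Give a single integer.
Answer: 93

Derivation:
vaddr = 547: l1_idx=4, l2_idx=1
L1[4] = 1; L2[1][1] = 93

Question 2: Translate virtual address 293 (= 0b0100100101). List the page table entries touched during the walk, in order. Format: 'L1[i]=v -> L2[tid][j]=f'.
vaddr = 293 = 0b0100100101
Split: l1_idx=2, l2_idx=1, offset=5

Answer: L1[2]=3 -> L2[3][1]=13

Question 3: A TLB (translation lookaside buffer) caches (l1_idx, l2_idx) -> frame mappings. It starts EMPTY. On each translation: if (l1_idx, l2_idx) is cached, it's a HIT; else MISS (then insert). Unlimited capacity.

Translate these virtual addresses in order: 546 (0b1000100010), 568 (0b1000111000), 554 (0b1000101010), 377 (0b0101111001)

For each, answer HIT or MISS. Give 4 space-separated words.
vaddr=546: (4,1) not in TLB -> MISS, insert
vaddr=568: (4,1) in TLB -> HIT
vaddr=554: (4,1) in TLB -> HIT
vaddr=377: (2,3) not in TLB -> MISS, insert

Answer: MISS HIT HIT MISS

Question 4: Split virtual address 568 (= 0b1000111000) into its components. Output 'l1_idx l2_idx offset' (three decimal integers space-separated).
Answer: 4 1 24

Derivation:
vaddr = 568 = 0b1000111000
  top 3 bits -> l1_idx = 4
  next 2 bits -> l2_idx = 1
  bottom 5 bits -> offset = 24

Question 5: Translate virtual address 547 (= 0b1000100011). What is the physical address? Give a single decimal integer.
Answer: 2979

Derivation:
vaddr = 547 = 0b1000100011
Split: l1_idx=4, l2_idx=1, offset=3
L1[4] = 1
L2[1][1] = 93
paddr = 93 * 32 + 3 = 2979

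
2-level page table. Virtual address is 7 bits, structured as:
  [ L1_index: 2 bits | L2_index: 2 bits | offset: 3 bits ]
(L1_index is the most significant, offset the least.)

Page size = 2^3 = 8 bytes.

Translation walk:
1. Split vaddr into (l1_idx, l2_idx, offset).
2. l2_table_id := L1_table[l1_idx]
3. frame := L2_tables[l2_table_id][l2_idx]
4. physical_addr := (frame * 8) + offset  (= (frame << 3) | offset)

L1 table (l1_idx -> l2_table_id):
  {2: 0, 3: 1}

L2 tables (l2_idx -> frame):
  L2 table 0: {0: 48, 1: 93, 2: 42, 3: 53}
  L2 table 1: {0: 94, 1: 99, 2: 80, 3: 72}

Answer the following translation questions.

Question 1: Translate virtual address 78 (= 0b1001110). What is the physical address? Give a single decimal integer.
Answer: 750

Derivation:
vaddr = 78 = 0b1001110
Split: l1_idx=2, l2_idx=1, offset=6
L1[2] = 0
L2[0][1] = 93
paddr = 93 * 8 + 6 = 750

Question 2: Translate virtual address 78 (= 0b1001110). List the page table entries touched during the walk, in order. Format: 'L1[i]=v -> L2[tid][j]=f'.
vaddr = 78 = 0b1001110
Split: l1_idx=2, l2_idx=1, offset=6

Answer: L1[2]=0 -> L2[0][1]=93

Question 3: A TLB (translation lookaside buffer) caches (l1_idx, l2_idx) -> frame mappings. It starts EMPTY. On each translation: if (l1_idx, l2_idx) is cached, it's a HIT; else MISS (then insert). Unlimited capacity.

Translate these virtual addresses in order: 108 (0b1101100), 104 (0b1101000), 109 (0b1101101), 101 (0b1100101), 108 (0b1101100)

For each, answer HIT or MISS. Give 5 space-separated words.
vaddr=108: (3,1) not in TLB -> MISS, insert
vaddr=104: (3,1) in TLB -> HIT
vaddr=109: (3,1) in TLB -> HIT
vaddr=101: (3,0) not in TLB -> MISS, insert
vaddr=108: (3,1) in TLB -> HIT

Answer: MISS HIT HIT MISS HIT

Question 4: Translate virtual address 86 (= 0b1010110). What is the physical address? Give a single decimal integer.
vaddr = 86 = 0b1010110
Split: l1_idx=2, l2_idx=2, offset=6
L1[2] = 0
L2[0][2] = 42
paddr = 42 * 8 + 6 = 342

Answer: 342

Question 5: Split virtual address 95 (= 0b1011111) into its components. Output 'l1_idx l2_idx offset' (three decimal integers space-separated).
Answer: 2 3 7

Derivation:
vaddr = 95 = 0b1011111
  top 2 bits -> l1_idx = 2
  next 2 bits -> l2_idx = 3
  bottom 3 bits -> offset = 7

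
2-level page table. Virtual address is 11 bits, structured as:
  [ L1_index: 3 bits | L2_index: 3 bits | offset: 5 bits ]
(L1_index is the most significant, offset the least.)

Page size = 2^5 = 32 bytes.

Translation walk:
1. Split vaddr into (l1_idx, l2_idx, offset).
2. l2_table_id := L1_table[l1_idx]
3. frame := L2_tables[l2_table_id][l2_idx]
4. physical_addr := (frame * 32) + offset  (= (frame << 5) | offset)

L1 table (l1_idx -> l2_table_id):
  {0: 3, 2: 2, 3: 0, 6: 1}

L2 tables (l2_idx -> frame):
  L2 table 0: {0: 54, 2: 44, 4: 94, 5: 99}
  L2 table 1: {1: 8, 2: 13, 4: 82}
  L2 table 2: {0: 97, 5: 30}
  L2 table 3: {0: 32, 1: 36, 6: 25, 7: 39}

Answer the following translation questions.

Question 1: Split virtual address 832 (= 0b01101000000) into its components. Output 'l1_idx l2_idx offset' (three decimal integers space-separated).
Answer: 3 2 0

Derivation:
vaddr = 832 = 0b01101000000
  top 3 bits -> l1_idx = 3
  next 3 bits -> l2_idx = 2
  bottom 5 bits -> offset = 0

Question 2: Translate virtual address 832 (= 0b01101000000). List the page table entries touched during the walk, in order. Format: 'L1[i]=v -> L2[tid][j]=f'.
Answer: L1[3]=0 -> L2[0][2]=44

Derivation:
vaddr = 832 = 0b01101000000
Split: l1_idx=3, l2_idx=2, offset=0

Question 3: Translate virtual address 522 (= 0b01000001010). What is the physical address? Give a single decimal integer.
vaddr = 522 = 0b01000001010
Split: l1_idx=2, l2_idx=0, offset=10
L1[2] = 2
L2[2][0] = 97
paddr = 97 * 32 + 10 = 3114

Answer: 3114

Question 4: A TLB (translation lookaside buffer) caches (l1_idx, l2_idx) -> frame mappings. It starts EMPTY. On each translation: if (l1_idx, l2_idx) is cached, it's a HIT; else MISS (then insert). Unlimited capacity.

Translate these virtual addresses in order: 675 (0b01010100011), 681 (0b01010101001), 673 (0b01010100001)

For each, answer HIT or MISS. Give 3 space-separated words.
vaddr=675: (2,5) not in TLB -> MISS, insert
vaddr=681: (2,5) in TLB -> HIT
vaddr=673: (2,5) in TLB -> HIT

Answer: MISS HIT HIT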